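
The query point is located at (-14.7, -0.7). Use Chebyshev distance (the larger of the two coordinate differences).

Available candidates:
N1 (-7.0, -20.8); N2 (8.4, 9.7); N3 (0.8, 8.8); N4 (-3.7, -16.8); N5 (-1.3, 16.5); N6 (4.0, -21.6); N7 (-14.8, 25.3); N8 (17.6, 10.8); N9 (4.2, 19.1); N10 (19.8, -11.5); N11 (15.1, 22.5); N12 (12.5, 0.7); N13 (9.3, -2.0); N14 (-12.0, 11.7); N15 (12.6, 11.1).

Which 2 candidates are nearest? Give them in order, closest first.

Distances from (-14.7, -0.7):
N1: max(|7.7|, |-20.1|) = 20.1
N2: max(|23.1|, |10.4|) = 23.1
N3: max(|15.5|, |9.5|) = 15.5
N4: max(|11.0|, |-16.1|) = 16.1
N5: max(|13.4|, |17.2|) = 17.2
N6: max(|18.7|, |-20.9|) = 20.9
N7: max(|-0.1|, |26.0|) = 26.0
N8: max(|32.3|, |11.5|) = 32.3
N9: max(|18.9|, |19.8|) = 19.8
N10: max(|34.5|, |-10.8|) = 34.5
N11: max(|29.8|, |23.2|) = 29.8
N12: max(|27.2|, |1.4|) = 27.2
N13: max(|24.0|, |-1.3|) = 24.0
N14: max(|2.7|, |12.4|) = 12.4
N15: max(|27.3|, |11.8|) = 27.3
Sorted: N14 (12.4) < N3 (15.5) < N4 (16.1) < N5 (17.2) < …

N14, N3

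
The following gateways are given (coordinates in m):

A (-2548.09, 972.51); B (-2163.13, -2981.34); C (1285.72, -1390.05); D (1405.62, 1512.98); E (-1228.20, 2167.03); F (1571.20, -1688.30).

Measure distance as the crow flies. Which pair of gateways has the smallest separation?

C and F

Pairwise distances:
A–B: √((384.96)² + (-3953.85)²) = √(148194.2016 + 15632929.8225) = 3972.55 m
A–C: √((3833.81)² + (-2362.56)²) = √(14698099.1161 + 5581689.7536) = 4503.31 m
A–D: √((3953.71)² + (540.47)²) = √(15631822.7641 + 292107.8209) = 3990.48 m
A–E: √((1319.89)² + (1194.52)²) = √(1742109.6121 + 1426878.0304) = 1780.17 m
A–F: √((4119.29)² + (-2660.81)²) = √(16968550.1041 + 7079909.8561) = 4903.92 m
B–C: √((3448.85)² + (1591.29)²) = √(11894566.3225 + 2532203.8641) = 3798.26 m
B–D: √((3568.75)² + (4494.32)²) = √(12735976.5625 + 20198912.2624) = 5738.89 m
B–E: √((934.93)² + (5148.37)²) = √(874094.1049 + 26505713.6569) = 5232.57 m
B–F: √((3734.33)² + (1293.04)²) = √(13945220.5489 + 1671952.4416) = 3951.86 m
C–D: √((119.90)² + (2903.03)²) = √(14376.0100 + 8427583.1809) = 2905.50 m
C–E: √((-2513.92)² + (3557.08)²) = √(6319793.7664 + 12652818.1264) = 4355.76 m
C–F: √((285.48)² + (-298.25)²) = √(81498.8304 + 88953.0625) = 412.86 m
D–E: √((-2633.82)² + (654.05)²) = √(6937007.7924 + 427781.4025) = 2713.81 m
D–F: √((165.58)² + (-3201.28)²) = √(27416.7364 + 10248193.6384) = 3205.56 m
E–F: √((2799.40)² + (-3855.33)²) = √(7836640.3600 + 14863569.4089) = 4764.47 m
Closest pair: C–F at 412.86 m.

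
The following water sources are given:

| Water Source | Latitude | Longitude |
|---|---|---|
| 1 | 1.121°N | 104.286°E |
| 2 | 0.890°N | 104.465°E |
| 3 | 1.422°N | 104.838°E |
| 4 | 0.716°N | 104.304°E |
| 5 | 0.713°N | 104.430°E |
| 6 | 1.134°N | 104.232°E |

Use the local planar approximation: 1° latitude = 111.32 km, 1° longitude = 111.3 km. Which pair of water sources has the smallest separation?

Pairwise distances:
1–6: 6.182 km
4–5: 14.028 km
2–5: 20.085 km
2–4: 26.387 km
1–2: 32.530 km
2–6: 37.554 km
1–4: 45.129 km
4–6: 47.217 km
1–5: 48.163 km
5–6: 51.788 km
1–3: 69.981 km
2–3: 72.324 km
3–6: 74.680 km
3–5: 91.057 km
3–4: 98.535 km
Closest pair: 1–6 at 6.182 km.

1 and 6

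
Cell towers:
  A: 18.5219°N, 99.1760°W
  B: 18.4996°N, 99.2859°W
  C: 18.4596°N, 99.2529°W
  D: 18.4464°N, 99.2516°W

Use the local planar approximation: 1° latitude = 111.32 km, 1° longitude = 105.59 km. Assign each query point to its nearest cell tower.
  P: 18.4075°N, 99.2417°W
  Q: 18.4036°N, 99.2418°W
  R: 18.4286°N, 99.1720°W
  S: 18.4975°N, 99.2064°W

P→D; Q→D; R→D; S→A

P at 18.4075°N, 99.2417°W:
  A: 14.5019 km
  B: 11.2649 km
  C: 5.9191 km
  D: 4.4547 km
  → nearest: D (4.4547 km)
Q at 18.4036°N, 99.2418°W:
  A: 14.8896 km
  B: 11.6572 km
  C: 6.3431 km
  D: 4.8756 km
  → nearest: D (4.8756 km)
R at 18.4286°N, 99.1720°W:
  A: 10.3947 km
  B: 14.3913 km
  C: 9.2130 km
  D: 8.6354 km
  → nearest: D (8.6354 km)
S at 18.4975°N, 99.2064°W:
  A: 4.2049 km
  B: 8.3977 km
  C: 6.4736 km
  D: 7.4254 km
  → nearest: A (4.2049 km)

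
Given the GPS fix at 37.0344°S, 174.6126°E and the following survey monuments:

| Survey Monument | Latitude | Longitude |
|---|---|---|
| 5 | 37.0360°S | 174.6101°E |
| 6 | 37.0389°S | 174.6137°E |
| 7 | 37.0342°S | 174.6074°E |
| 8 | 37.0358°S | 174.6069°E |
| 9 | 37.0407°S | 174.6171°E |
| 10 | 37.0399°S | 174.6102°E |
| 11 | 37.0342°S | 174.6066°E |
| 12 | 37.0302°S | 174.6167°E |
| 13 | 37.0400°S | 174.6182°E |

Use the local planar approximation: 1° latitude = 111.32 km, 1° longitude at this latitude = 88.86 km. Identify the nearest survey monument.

Distances from 37.0344°S, 174.6126°E:
5: 0.2847 km
6: 0.5104 km
7: 0.4626 km
8: 0.5299 km
9: 0.8073 km
10: 0.6483 km
11: 0.5336 km
12: 0.5927 km
13: 0.7976 km
Minimum: 5 at 0.2847 km.

5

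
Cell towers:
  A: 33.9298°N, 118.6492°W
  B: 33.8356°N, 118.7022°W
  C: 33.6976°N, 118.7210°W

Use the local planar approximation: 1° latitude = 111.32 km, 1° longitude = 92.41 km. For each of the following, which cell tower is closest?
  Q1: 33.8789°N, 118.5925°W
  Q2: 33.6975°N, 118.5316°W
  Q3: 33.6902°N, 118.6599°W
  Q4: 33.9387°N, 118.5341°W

Q1 at 33.8789°N, 118.5925°W:
  A: 7.7175 km
  B: 11.2250 km
  C: 23.4165 km
  → nearest: A (7.7175 km)
Q2 at 33.6975°N, 118.5316°W:
  A: 28.0503 km
  B: 22.0199 km
  C: 17.5025 km
  → nearest: C (17.5025 km)
Q3 at 33.6902°N, 118.6599°W:
  A: 26.6906 km
  B: 16.6512 km
  C: 5.7060 km
  → nearest: C (5.7060 km)
Q4 at 33.9387°N, 118.5341°W:
  A: 10.6824 km
  B: 19.3141 km
  C: 31.9163 km
  → nearest: A (10.6824 km)

Q1→A; Q2→C; Q3→C; Q4→A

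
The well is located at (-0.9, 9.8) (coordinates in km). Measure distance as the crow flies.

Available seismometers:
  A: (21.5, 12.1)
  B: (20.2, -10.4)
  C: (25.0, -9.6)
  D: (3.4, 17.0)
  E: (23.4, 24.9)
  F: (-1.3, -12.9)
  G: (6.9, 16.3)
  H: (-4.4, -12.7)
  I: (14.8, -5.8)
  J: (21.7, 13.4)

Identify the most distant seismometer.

Distances from (-0.9, 9.8):
A: 22.5 km
B: 29.2 km
C: 32.4 km
D: 8.4 km
E: 28.6 km
F: 22.7 km
G: 10.2 km
H: 22.8 km
I: 22.1 km
J: 22.9 km
Maximum: C at 32.4 km.

C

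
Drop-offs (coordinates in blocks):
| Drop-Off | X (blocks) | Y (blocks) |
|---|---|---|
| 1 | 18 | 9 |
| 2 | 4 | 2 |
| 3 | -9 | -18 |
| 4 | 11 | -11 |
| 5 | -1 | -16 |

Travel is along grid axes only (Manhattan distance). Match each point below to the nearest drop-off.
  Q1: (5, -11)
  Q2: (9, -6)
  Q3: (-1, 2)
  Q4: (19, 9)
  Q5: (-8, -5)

Q1 at (5, -11):
  1: |13| + |20| = 13 + 20 = 33 blocks
  2: |-1| + |13| = 1 + 13 = 14 blocks
  3: |-14| + |-7| = 14 + 7 = 21 blocks
  4: |6| + |0| = 6 + 0 = 6 blocks
  5: |-6| + |-5| = 6 + 5 = 11 blocks
  → nearest: 4 (6 blocks)
Q2 at (9, -6):
  1: |9| + |15| = 9 + 15 = 24 blocks
  2: |-5| + |8| = 5 + 8 = 13 blocks
  3: |-18| + |-12| = 18 + 12 = 30 blocks
  4: |2| + |-5| = 2 + 5 = 7 blocks
  5: |-10| + |-10| = 10 + 10 = 20 blocks
  → nearest: 4 (7 blocks)
Q3 at (-1, 2):
  1: |19| + |7| = 19 + 7 = 26 blocks
  2: |5| + |0| = 5 + 0 = 5 blocks
  3: |-8| + |-20| = 8 + 20 = 28 blocks
  4: |12| + |-13| = 12 + 13 = 25 blocks
  5: |0| + |-18| = 0 + 18 = 18 blocks
  → nearest: 2 (5 blocks)
Q4 at (19, 9):
  1: |-1| + |0| = 1 + 0 = 1 blocks
  2: |-15| + |-7| = 15 + 7 = 22 blocks
  3: |-28| + |-27| = 28 + 27 = 55 blocks
  4: |-8| + |-20| = 8 + 20 = 28 blocks
  5: |-20| + |-25| = 20 + 25 = 45 blocks
  → nearest: 1 (1 blocks)
Q5 at (-8, -5):
  1: |26| + |14| = 26 + 14 = 40 blocks
  2: |12| + |7| = 12 + 7 = 19 blocks
  3: |-1| + |-13| = 1 + 13 = 14 blocks
  4: |19| + |-6| = 19 + 6 = 25 blocks
  5: |7| + |-11| = 7 + 11 = 18 blocks
  → nearest: 3 (14 blocks)

Q1→4; Q2→4; Q3→2; Q4→1; Q5→3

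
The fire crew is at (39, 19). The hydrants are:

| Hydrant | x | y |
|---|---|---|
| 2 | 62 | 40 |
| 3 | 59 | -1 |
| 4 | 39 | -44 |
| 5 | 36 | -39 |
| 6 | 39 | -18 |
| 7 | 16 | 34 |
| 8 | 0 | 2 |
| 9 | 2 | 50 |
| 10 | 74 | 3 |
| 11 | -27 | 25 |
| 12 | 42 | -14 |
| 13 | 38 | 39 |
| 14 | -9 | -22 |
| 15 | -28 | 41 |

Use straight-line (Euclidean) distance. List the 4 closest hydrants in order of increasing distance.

13, 7, 3, 2

Distances from (39, 19):
2: √((23)² + (21)²) = √(529.000 + 441.000) = 31.1
3: √((20)² + (-20)²) = √(400.000 + 400.000) = 28.3
4: √((0)² + (-63)²) = √(0.000 + 3969.000) = 63.0
5: √((-3)² + (-58)²) = √(9.000 + 3364.000) = 58.1
6: √((0)² + (-37)²) = √(0.000 + 1369.000) = 37.0
7: √((-23)² + (15)²) = √(529.000 + 225.000) = 27.5
8: √((-39)² + (-17)²) = √(1521.000 + 289.000) = 42.5
9: √((-37)² + (31)²) = √(1369.000 + 961.000) = 48.3
10: √((35)² + (-16)²) = √(1225.000 + 256.000) = 38.5
11: √((-66)² + (6)²) = √(4356.000 + 36.000) = 66.3
12: √((3)² + (-33)²) = √(9.000 + 1089.000) = 33.1
13: √((-1)² + (20)²) = √(1.000 + 400.000) = 20.0
14: √((-48)² + (-41)²) = √(2304.000 + 1681.000) = 63.1
15: √((-67)² + (22)²) = √(4489.000 + 484.000) = 70.5
Sorted: 13 (20.0) < 7 (27.5) < 3 (28.3) < 2 (31.1) < 12 (33.1) < 6 (37.0) < …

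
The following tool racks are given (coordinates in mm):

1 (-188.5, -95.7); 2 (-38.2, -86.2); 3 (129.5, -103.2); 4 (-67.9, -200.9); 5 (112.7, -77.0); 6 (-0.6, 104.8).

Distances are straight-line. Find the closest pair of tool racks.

3 and 5

Pairwise distances:
1–2: 150.6 mm
1–3: 318.1 mm
1–4: 160.0 mm
1–5: 301.8 mm
1–6: 274.8 mm
2–3: 168.6 mm
2–4: 118.5 mm
2–5: 151.2 mm
2–6: 194.7 mm
3–4: 220.3 mm
3–5: 31.1 mm
3–6: 245.3 mm
4–5: 219.0 mm
4–6: 313.0 mm
5–6: 214.2 mm
Closest pair: 3–5 at 31.1 mm.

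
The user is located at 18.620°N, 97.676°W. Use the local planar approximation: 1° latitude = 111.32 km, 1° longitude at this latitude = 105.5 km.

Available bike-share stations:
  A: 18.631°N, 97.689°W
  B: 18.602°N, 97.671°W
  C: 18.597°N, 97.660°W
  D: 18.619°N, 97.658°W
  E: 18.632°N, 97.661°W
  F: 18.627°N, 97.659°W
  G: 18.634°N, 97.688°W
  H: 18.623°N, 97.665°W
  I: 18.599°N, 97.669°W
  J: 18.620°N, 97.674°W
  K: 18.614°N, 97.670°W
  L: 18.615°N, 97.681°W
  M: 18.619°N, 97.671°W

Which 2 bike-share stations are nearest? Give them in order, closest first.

J, M

Distances from 18.620°N, 97.676°W:
A: √((0.011·111.32)² + (-0.013·105.5)²) = √(1.49945 + 1.88101) = 1.839 km
B: √((-0.018·111.32)² + (0.005·105.5)²) = √(4.01505 + 0.27826) = 2.072 km
C: √((-0.023·111.32)² + (0.016·105.5)²) = √(6.55544 + 2.84934) = 3.067 km
D: √((-0.001·111.32)² + (0.018·105.5)²) = √(0.01239 + 3.60620) = 1.902 km
E: √((0.012·111.32)² + (0.015·105.5)²) = √(1.78447 + 2.50431) = 2.071 km
F: √((0.007·111.32)² + (0.017·105.5)²) = √(0.60721 + 3.21664) = 1.955 km
G: √((0.014·111.32)² + (-0.012·105.5)²) = √(2.42886 + 1.60276) = 2.008 km
H: √((0.003·111.32)² + (0.011·105.5)²) = √(0.11153 + 1.34676) = 1.208 km
I: √((-0.021·111.32)² + (0.007·105.5)²) = √(5.46493 + 0.54538) = 2.452 km
J: √((0.000·111.32)² + (0.002·105.5)²) = √(0.00000 + 0.04452) = 0.211 km
K: √((-0.006·111.32)² + (0.006·105.5)²) = √(0.44612 + 0.40069) = 0.920 km
L: √((-0.005·111.32)² + (-0.005·105.5)²) = √(0.30980 + 0.27826) = 0.767 km
M: √((-0.001·111.32)² + (0.005·105.5)²) = √(0.01239 + 0.27826) = 0.539 km
Sorted: J (0.211 km) < M (0.539 km) < L (0.767 km) < K (0.920 km) < …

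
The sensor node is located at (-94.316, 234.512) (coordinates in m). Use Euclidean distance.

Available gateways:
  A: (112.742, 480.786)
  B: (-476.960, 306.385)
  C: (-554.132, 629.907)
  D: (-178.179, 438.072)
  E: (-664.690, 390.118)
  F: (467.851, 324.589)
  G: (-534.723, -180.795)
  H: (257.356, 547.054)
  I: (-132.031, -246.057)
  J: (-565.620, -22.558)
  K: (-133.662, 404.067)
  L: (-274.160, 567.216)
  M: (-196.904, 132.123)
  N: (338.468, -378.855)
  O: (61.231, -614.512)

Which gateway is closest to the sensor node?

M

Distances from (-94.316, 234.512):
A: 321.751 m
B: 389.336 m
C: 606.439 m
D: 220.158 m
E: 591.219 m
F: 569.338 m
G: 605.341 m
H: 470.485 m
I: 482.047 m
J: 536.854 m
K: 174.060 m
L: 378.201 m
M: 144.941 m
N: 750.680 m
O: 863.155 m
Minimum: M at 144.941 m.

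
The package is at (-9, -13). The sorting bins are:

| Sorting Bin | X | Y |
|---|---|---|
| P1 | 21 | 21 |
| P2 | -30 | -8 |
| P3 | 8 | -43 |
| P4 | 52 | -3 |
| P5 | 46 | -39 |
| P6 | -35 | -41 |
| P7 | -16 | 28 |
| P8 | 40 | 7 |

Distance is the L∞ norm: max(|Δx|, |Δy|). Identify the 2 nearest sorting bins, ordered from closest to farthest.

P2, P6

Distances from (-9, -13):
P1: max(|30|, |34|) = 34
P2: max(|-21|, |5|) = 21
P3: max(|17|, |-30|) = 30
P4: max(|61|, |10|) = 61
P5: max(|55|, |-26|) = 55
P6: max(|-26|, |-28|) = 28
P7: max(|-7|, |41|) = 41
P8: max(|49|, |20|) = 49
Sorted: P2 (21) < P6 (28) < P3 (30) < P1 (34) < …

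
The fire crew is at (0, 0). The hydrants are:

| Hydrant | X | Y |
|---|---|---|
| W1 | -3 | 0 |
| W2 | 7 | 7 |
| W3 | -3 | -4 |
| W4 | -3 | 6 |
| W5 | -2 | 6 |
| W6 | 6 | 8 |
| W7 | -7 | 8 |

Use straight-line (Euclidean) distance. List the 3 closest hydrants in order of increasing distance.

W1, W3, W5

Distances from (0, 0):
W1: 3.0
W2: 9.9
W3: 5.0
W4: 6.7
W5: 6.3
W6: 10.0
W7: 10.6
Sorted: W1 (3.0) < W3 (5.0) < W5 (6.3) < W4 (6.7) < W2 (9.9) < …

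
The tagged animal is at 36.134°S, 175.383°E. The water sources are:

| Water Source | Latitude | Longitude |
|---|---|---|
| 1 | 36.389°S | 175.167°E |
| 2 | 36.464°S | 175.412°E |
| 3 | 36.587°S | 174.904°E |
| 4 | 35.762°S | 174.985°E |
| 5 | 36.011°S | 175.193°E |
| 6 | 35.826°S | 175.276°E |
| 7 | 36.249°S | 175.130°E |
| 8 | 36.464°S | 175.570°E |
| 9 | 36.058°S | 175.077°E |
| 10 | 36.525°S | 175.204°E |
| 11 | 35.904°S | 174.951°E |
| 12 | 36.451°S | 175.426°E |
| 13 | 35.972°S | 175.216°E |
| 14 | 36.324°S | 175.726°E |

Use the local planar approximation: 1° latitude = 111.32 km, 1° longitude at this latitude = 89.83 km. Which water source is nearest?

Distances from 36.134°S, 175.383°E:
1: √((-0.255·111.32)² + (-0.216·89.83)²) = √(805.79906 + 376.48727) = 34.384 km
2: √((-0.330·111.32)² + (0.029·89.83)²) = √(1349.50431 + 6.78639) = 36.828 km
3: √((-0.453·111.32)² + (-0.479·89.83)²) = √(2542.97915 + 1851.45784) = 66.291 km
4: √((0.372·111.32)² + (-0.398·89.83)²) = √(1714.87423 + 1278.22982) = 54.709 km
5: √((0.123·111.32)² + (-0.190·89.83)²) = √(187.48072 + 291.30638) = 21.881 km
6: √((0.308·111.32)² + (-0.107·89.83)²) = √(1175.56820 + 92.38689) = 35.608 km
7: √((-0.115·111.32)² + (-0.253·89.83)²) = √(163.88608 + 516.51607) = 26.085 km
8: √((-0.330·111.32)² + (0.187·89.83)²) = √(1349.50431 + 282.17986) = 40.394 km
9: √((0.076·111.32)² + (-0.306·89.83)²) = √(71.57701 + 755.58904) = 28.760 km
10: √((-0.391·111.32)² + (-0.179·89.83)²) = √(1894.52312 + 258.55257) = 46.401 km
11: √((0.230·111.32)² + (-0.432·89.83)²) = √(655.54433 + 1505.94910) = 46.492 km
12: √((-0.317·111.32)² + (0.043·89.83)²) = √(1245.27400 + 14.92037) = 35.499 km
13: √((0.162·111.32)² + (-0.167·89.83)²) = √(325.21939 + 225.04830) = 23.458 km
14: √((-0.190·111.32)² + (0.343·89.83)²) = √(447.35634 + 949.36024) = 37.373 km
Minimum: 5 at 21.881 km.

5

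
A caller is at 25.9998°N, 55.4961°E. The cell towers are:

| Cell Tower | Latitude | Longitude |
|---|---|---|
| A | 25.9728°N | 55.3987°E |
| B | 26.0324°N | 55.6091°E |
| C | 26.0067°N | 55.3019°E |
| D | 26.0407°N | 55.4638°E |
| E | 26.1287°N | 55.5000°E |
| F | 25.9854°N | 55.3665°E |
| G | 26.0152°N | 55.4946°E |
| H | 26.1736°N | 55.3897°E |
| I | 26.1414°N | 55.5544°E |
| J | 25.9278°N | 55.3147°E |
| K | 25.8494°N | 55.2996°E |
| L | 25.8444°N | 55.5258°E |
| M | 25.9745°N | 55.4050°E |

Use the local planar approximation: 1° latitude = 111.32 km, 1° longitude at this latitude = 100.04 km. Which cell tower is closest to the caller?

Distances from 25.9998°N, 55.4961°E:
A: 10.1969 km
B: 11.8727 km
C: 19.4429 km
D: 5.5831 km
E: 14.3545 km
F: 13.0639 km
G: 1.7209 km
H: 22.0822 km
I: 16.8073 km
J: 19.8384 km
K: 25.8214 km
L: 17.5524 km
M: 9.5389 km
Minimum: G at 1.7209 km.

G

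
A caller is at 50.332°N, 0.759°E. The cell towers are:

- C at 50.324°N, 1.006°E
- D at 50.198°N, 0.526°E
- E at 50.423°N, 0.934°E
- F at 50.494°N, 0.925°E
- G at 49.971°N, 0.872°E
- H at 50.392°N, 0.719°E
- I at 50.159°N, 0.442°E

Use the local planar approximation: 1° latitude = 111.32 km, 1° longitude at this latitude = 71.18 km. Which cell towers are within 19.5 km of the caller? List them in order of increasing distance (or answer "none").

Distances from 50.332°N, 0.759°E:
C: 17.604 km
D: 22.306 km
E: 16.056 km
F: 21.560 km
G: 40.984 km
H: 7.261 km
I: 29.665 km
Threshold 19.5 km: H (7.261 km), E (16.056 km), C (17.604 km) are within range.

H, E, C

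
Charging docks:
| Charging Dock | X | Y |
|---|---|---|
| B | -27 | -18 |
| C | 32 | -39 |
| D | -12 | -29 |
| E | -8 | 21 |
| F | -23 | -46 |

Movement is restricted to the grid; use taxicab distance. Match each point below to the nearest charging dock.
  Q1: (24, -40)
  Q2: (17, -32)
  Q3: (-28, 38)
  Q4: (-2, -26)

Q1 at (24, -40):
  B: |-51| + |22| = 51 + 22 = 73
  C: |8| + |1| = 8 + 1 = 9
  D: |-36| + |11| = 36 + 11 = 47
  E: |-32| + |61| = 32 + 61 = 93
  F: |-47| + |-6| = 47 + 6 = 53
  → nearest: C (9)
Q2 at (17, -32):
  B: |-44| + |14| = 44 + 14 = 58
  C: |15| + |-7| = 15 + 7 = 22
  D: |-29| + |3| = 29 + 3 = 32
  E: |-25| + |53| = 25 + 53 = 78
  F: |-40| + |-14| = 40 + 14 = 54
  → nearest: C (22)
Q3 at (-28, 38):
  B: |1| + |-56| = 1 + 56 = 57
  C: |60| + |-77| = 60 + 77 = 137
  D: |16| + |-67| = 16 + 67 = 83
  E: |20| + |-17| = 20 + 17 = 37
  F: |5| + |-84| = 5 + 84 = 89
  → nearest: E (37)
Q4 at (-2, -26):
  B: |-25| + |8| = 25 + 8 = 33
  C: |34| + |-13| = 34 + 13 = 47
  D: |-10| + |-3| = 10 + 3 = 13
  E: |-6| + |47| = 6 + 47 = 53
  F: |-21| + |-20| = 21 + 20 = 41
  → nearest: D (13)

Q1→C; Q2→C; Q3→E; Q4→D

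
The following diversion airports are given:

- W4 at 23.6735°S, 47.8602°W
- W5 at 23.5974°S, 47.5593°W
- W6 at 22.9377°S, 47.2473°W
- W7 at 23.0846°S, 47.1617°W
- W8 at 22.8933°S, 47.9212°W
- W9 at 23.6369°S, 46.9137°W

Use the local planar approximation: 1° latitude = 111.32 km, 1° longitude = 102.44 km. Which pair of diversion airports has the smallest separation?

W6 and W7

Pairwise distances:
W4–W5: 31.9671 km
W4–W6: 103.2044 km
W4–W7: 97.0446 km
W4–W8: 87.0764 km
W4–W9: 97.0450 km
W5–W6: 80.0914 km
W5–W7: 70.1258 km
W5–W8: 86.7058 km
W5–W9: 66.2813 km
W6–W7: 18.5556 km
W6–W8: 69.2110 km
W6–W9: 85.0067 km
W7–W8: 80.6649 km
W7–W9: 66.5241 km
W8–W9: 132.3030 km
Closest pair: W6–W7 at 18.5556 km.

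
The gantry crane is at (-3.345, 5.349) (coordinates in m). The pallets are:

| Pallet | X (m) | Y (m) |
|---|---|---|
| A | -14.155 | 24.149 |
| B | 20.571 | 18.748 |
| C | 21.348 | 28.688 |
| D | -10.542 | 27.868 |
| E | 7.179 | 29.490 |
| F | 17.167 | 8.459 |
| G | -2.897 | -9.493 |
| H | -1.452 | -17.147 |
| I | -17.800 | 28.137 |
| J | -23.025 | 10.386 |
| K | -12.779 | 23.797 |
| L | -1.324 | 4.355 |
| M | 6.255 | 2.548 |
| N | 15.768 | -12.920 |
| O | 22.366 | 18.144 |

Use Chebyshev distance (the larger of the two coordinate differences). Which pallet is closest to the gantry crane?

Distances from (-3.345, 5.349):
A: 18.800 m
B: 23.916 m
C: 24.693 m
D: 22.519 m
E: 24.141 m
F: 20.512 m
G: 14.842 m
H: 22.496 m
I: 22.788 m
J: 19.680 m
K: 18.448 m
L: 2.021 m
M: 9.600 m
N: 19.113 m
O: 25.711 m
Minimum: L at 2.021 m.

L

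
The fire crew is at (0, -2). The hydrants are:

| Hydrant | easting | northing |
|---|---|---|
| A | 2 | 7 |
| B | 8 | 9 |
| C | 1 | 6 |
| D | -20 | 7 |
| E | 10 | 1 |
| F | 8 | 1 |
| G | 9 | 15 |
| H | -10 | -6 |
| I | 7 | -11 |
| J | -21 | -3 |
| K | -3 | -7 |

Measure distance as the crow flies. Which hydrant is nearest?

K

Distances from (0, -2):
A: √((2)² + (9)²) = √(4.000 + 81.000) = 9.2
B: √((8)² + (11)²) = √(64.000 + 121.000) = 13.6
C: √((1)² + (8)²) = √(1.000 + 64.000) = 8.1
D: √((-20)² + (9)²) = √(400.000 + 81.000) = 21.9
E: √((10)² + (3)²) = √(100.000 + 9.000) = 10.4
F: √((8)² + (3)²) = √(64.000 + 9.000) = 8.5
G: √((9)² + (17)²) = √(81.000 + 289.000) = 19.2
H: √((-10)² + (-4)²) = √(100.000 + 16.000) = 10.8
I: √((7)² + (-9)²) = √(49.000 + 81.000) = 11.4
J: √((-21)² + (-1)²) = √(441.000 + 1.000) = 21.0
K: √((-3)² + (-5)²) = √(9.000 + 25.000) = 5.8
Minimum: K at 5.8.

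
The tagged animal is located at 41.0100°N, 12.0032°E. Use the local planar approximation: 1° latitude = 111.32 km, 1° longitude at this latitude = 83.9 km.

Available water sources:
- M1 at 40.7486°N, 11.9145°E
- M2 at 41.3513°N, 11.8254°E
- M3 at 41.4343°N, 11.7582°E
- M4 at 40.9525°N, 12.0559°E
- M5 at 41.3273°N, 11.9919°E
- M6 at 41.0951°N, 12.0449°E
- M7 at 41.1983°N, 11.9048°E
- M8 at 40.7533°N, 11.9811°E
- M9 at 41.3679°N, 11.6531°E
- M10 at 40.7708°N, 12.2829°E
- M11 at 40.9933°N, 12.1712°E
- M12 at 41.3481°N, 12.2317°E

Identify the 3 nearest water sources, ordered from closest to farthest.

Distances from 41.0100°N, 12.0032°E:
M1: 30.0356 km
M2: 40.8171 km
M3: 51.5121 km
M4: 7.7796 km
M5: 35.3346 km
M6: 10.0987 km
M7: 22.5287 km
M8: 28.6359 km
M9: 49.4988 km
M10: 35.4927 km
M11: 14.2173 km
M12: 42.2386 km
Sorted: M4 (7.7796 km) < M6 (10.0987 km) < M11 (14.2173 km) < M7 (22.5287 km) < M8 (28.6359 km) < …

M4, M6, M11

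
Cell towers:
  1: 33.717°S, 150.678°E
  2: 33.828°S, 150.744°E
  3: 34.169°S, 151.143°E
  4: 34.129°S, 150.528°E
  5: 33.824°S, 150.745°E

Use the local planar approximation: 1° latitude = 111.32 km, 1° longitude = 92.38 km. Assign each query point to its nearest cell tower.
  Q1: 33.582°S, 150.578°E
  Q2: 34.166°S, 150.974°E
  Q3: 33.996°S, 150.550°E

Q1 at 33.582°S, 150.578°E:
  1: 17.641 km
  2: 31.386 km
  3: 83.632 km
  4: 61.067 km
  5: 31.044 km
  → nearest: 1 (17.641 km)
Q2 at 34.166°S, 150.974°E:
  1: 56.974 km
  2: 43.211 km
  3: 15.616 km
  4: 41.407 km
  5: 43.554 km
  → nearest: 3 (15.616 km)
Q3 at 33.996°S, 150.550°E:
  1: 33.233 km
  2: 25.903 km
  3: 58.068 km
  4: 14.944 km
  5: 26.289 km
  → nearest: 4 (14.944 km)

Q1→1; Q2→3; Q3→4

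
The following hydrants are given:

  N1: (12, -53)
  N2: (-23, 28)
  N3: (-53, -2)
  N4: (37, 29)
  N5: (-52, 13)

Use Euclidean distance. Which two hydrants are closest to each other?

N3 and N5

Pairwise distances:
N1–N2: √((-35)² + (81)²) = √(1225.000 + 6561.000) = 88.2
N1–N3: √((-65)² + (51)²) = √(4225.000 + 2601.000) = 82.6
N1–N4: √((25)² + (82)²) = √(625.000 + 6724.000) = 85.7
N1–N5: √((-64)² + (66)²) = √(4096.000 + 4356.000) = 91.9
N2–N3: √((-30)² + (-30)²) = √(900.000 + 900.000) = 42.4
N2–N4: √((60)² + (1)²) = √(3600.000 + 1.000) = 60.0
N2–N5: √((-29)² + (-15)²) = √(841.000 + 225.000) = 32.6
N3–N4: √((90)² + (31)²) = √(8100.000 + 961.000) = 95.2
N3–N5: √((1)² + (15)²) = √(1.000 + 225.000) = 15.0
N4–N5: √((-89)² + (-16)²) = √(7921.000 + 256.000) = 90.4
Closest pair: N3–N5 at 15.0.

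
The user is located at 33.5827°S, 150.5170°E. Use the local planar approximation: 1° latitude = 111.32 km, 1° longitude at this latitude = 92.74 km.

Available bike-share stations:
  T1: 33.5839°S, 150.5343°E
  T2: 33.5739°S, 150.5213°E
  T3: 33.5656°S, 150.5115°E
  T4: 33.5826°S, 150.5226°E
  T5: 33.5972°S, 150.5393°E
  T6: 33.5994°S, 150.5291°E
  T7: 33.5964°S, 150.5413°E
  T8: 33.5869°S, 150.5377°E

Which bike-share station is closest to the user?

T4

Distances from 33.5827°S, 150.5170°E:
T1: 1.6100 km
T2: 1.0577 km
T3: 1.9707 km
T4: 0.5195 km
T5: 2.6235 km
T6: 2.1715 km
T7: 2.7211 km
T8: 1.9758 km
Minimum: T4 at 0.5195 km.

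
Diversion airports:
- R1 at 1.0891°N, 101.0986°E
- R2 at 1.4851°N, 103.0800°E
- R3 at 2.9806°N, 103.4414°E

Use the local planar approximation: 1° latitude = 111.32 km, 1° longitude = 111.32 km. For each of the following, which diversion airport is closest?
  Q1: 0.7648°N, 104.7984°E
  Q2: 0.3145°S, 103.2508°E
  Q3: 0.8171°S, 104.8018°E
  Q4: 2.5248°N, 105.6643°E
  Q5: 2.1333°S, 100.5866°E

Q1 at 0.7648°N, 104.7984°E:
  R1: 413.4409 km
  R2: 207.4179 km
  R3: 289.2440 km
  → nearest: R2 (207.4179 km)
Q2 at 0.3145°S, 103.2508°E:
  R1: 286.0308 km
  R2: 201.2317 km
  R3: 367.4237 km
  → nearest: R2 (201.2317 km)
Q3 at 0.8171°S, 104.8018°E:
  R1: 463.6487 km
  R2: 320.0275 km
  R3: 449.0657 km
  → nearest: R2 (320.0275 km)
Q4 at 2.5248°N, 105.6643°E:
  R1: 532.7898 km
  R2: 310.0933 km
  R3: 252.6017 km
  → nearest: R3 (252.6017 km)
Q5 at 2.1333°S, 100.5866°E:
  R1: 363.2173 km
  R2: 489.1733 km
  R3: 651.9766 km
  → nearest: R1 (363.2173 km)

Q1→R2; Q2→R2; Q3→R2; Q4→R3; Q5→R1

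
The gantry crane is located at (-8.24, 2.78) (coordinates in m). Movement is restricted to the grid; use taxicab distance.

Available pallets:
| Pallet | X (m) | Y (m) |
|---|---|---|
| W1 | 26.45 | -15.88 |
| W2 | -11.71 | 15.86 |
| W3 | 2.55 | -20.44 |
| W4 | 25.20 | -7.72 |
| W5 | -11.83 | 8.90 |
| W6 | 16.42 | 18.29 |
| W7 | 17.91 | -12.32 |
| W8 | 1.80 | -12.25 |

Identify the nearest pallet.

Distances from (-8.24, 2.78):
W1: 53.35 m
W2: 16.55 m
W3: 34.01 m
W4: 43.94 m
W5: 9.71 m
W6: 40.17 m
W7: 41.25 m
W8: 25.07 m
Minimum: W5 at 9.71 m.

W5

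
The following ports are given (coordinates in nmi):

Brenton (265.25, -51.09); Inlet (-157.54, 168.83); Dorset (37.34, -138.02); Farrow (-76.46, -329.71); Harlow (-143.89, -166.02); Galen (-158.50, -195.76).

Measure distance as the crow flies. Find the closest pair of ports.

Pairwise distances:
Harlow–Galen: √((-14.61)² + (-29.74)²) = √(213.4521 + 884.4676) = 33.13 nmi
Farrow–Galen: √((-82.04)² + (133.95)²) = √(6730.5616 + 17942.6025) = 157.08 nmi
Farrow–Harlow: √((-67.43)² + (163.69)²) = √(4546.8049 + 26794.4161) = 177.03 nmi
Dorset–Harlow: √((-181.23)² + (-28.00)²) = √(32844.3129 + 784.0000) = 183.38 nmi
Dorset–Galen: √((-195.84)² + (-57.74)²) = √(38353.3056 + 3333.9076) = 204.17 nmi
Dorset–Farrow: √((-113.80)² + (-191.69)²) = √(12950.4400 + 36745.0561) = 222.92 nmi
Brenton–Dorset: √((-227.91)² + (-86.93)²) = √(51942.9681 + 7556.8249) = 243.93 nmi
Inlet–Harlow: √((13.65)² + (-334.85)²) = √(186.3225 + 112124.5225) = 335.13 nmi
Inlet–Dorset: √((194.88)² + (-306.85)²) = √(37978.2144 + 94156.9225) = 363.50 nmi
Inlet–Galen: √((-0.96)² + (-364.59)²) = √(0.9216 + 132925.8681) = 364.59 nmi
Brenton–Harlow: √((-409.14)² + (-114.93)²) = √(167395.5396 + 13208.9049) = 424.98 nmi
Brenton–Farrow: √((-341.71)² + (-278.62)²) = √(116765.7241 + 77629.1044) = 440.90 nmi
Brenton–Galen: √((-423.75)² + (-144.67)²) = √(179564.0625 + 20929.4089) = 447.76 nmi
Brenton–Inlet: √((-422.79)² + (219.92)²) = √(178751.3841 + 48364.8064) = 476.57 nmi
Inlet–Farrow: √((81.08)² + (-498.54)²) = √(6573.9664 + 248542.1316) = 505.09 nmi
Closest pair: Harlow–Galen at 33.13 nmi.

Harlow and Galen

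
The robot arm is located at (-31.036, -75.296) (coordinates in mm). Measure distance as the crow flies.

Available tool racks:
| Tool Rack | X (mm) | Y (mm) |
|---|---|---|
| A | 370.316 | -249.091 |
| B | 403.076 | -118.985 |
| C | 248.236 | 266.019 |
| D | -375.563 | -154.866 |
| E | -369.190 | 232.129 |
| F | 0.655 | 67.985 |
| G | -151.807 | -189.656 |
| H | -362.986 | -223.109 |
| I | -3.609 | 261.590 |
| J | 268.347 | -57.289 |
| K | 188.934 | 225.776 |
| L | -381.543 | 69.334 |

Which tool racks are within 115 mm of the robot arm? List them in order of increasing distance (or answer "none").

Distances from (-31.036, -75.296):
A: √((401.352)² + (-173.795)²) = √(161083.42790 + 30204.70203) = 437.365 mm
B: √((434.112)² + (-43.689)²) = √(188453.22854 + 1908.72872) = 436.305 mm
C: √((279.272)² + (341.315)²) = √(77992.84998 + 116495.92922) = 441.009 mm
D: √((-344.527)² + (-79.570)²) = √(118698.85373 + 6331.38490) = 353.596 mm
E: √((-338.154)² + (307.425)²) = √(114348.12772 + 94510.13063) = 457.010 mm
F: √((31.691)² + (143.281)²) = √(1004.31948 + 20529.44496) = 146.744 mm
G: √((-120.771)² + (-114.360)²) = √(14585.63444 + 13078.20960) = 166.325 mm
H: √((-331.950)² + (-147.813)²) = √(110190.80250 + 21848.68297) = 363.372 mm
I: √((27.427)² + (336.886)²) = √(752.24033 + 113492.17700) = 338.001 mm
J: √((299.383)² + (18.007)²) = √(89630.18069 + 324.25205) = 299.924 mm
K: √((219.970)² + (301.072)²) = √(48386.80090 + 90644.34918) = 372.869 mm
L: √((-350.507)² + (144.630)²) = √(122855.15705 + 20917.83690) = 379.174 mm
Threshold 115 mm: none within range.

none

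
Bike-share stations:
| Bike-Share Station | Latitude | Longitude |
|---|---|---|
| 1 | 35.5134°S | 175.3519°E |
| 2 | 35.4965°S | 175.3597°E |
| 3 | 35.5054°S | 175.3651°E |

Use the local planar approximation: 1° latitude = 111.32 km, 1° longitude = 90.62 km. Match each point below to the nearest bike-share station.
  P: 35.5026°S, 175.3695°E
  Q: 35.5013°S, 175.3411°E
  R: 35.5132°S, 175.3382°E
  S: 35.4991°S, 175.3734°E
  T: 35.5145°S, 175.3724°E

P→3; Q→1; R→1; S→3; T→3

P at 35.5026°S, 175.3695°E:
  1: √((-0.0108·111.32)² + (-0.0176·90.62)²) = √(1.445419 + 2.543744) = 1.9973 km
  2: √((0.0061·111.32)² + (-0.0098·90.62)²) = √(0.461112 + 0.788679) = 1.1179 km
  3: √((-0.0028·111.32)² + (-0.0044·90.62)²) = √(0.097154 + 0.158984) = 0.5061 km
  → nearest: 3 (0.5061 km)
Q at 35.5013°S, 175.3411°E:
  1: √((-0.0121·111.32)² + (0.0108·90.62)²) = √(1.814334 + 0.957846) = 1.6650 km
  2: √((0.0048·111.32)² + (0.0186·90.62)²) = √(0.285515 + 2.841018) = 1.7682 km
  3: √((-0.0041·111.32)² + (0.0240·90.62)²) = √(0.208312 + 4.730103) = 2.2223 km
  → nearest: 1 (1.6650 km)
R at 35.5132°S, 175.3382°E:
  1: √((-0.0002·111.32)² + (0.0137·90.62)²) = √(0.000496 + 1.541307) = 1.2417 km
  2: √((0.0167·111.32)² + (0.0215·90.62)²) = √(3.456045 + 3.795990) = 2.6930 km
  3: √((0.0078·111.32)² + (0.0269·90.62)²) = √(0.753938 + 5.942274) = 2.5877 km
  → nearest: 1 (1.2417 km)
S at 35.4991°S, 175.3734°E:
  1: √((-0.0143·111.32)² + (-0.0215·90.62)²) = √(2.534069 + 3.795990) = 2.5160 km
  2: √((0.0026·111.32)² + (-0.0137·90.62)²) = √(0.083771 + 1.541307) = 1.2748 km
  3: √((-0.0063·111.32)² + (-0.0083·90.62)²) = √(0.491844 + 0.565724) = 1.0284 km
  → nearest: 3 (1.0284 km)
T at 35.5145°S, 175.3724°E:
  1: √((0.0011·111.32)² + (-0.0205·90.62)²) = √(0.014994 + 3.451086) = 1.8617 km
  2: √((0.0180·111.32)² + (-0.0127·90.62)²) = √(4.015054 + 1.324511) = 2.3107 km
  3: √((0.0091·111.32)² + (-0.0073·90.62)²) = √(1.026193 + 0.437617) = 1.2099 km
  → nearest: 3 (1.2099 km)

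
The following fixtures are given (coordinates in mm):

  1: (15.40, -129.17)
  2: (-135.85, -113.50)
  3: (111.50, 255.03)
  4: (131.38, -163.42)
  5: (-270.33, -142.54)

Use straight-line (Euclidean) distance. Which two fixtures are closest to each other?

Pairwise distances:
1–4: 120.93 mm
2–5: 137.58 mm
1–2: 152.06 mm
2–4: 271.85 mm
1–5: 286.04 mm
1–3: 396.04 mm
4–5: 402.25 mm
3–4: 418.92 mm
2–3: 443.84 mm
3–5: 551.23 mm
Closest pair: 1–4 at 120.93 mm.

1 and 4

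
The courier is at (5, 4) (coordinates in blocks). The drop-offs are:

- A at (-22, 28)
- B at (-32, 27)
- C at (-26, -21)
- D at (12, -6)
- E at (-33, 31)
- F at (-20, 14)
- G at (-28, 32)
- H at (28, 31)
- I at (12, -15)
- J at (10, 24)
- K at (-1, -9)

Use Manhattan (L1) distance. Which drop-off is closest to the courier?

Distances from (5, 4):
A: |-27| + |24| = 27 + 24 = 51 blocks
B: |-37| + |23| = 37 + 23 = 60 blocks
C: |-31| + |-25| = 31 + 25 = 56 blocks
D: |7| + |-10| = 7 + 10 = 17 blocks
E: |-38| + |27| = 38 + 27 = 65 blocks
F: |-25| + |10| = 25 + 10 = 35 blocks
G: |-33| + |28| = 33 + 28 = 61 blocks
H: |23| + |27| = 23 + 27 = 50 blocks
I: |7| + |-19| = 7 + 19 = 26 blocks
J: |5| + |20| = 5 + 20 = 25 blocks
K: |-6| + |-13| = 6 + 13 = 19 blocks
Minimum: D at 17 blocks.

D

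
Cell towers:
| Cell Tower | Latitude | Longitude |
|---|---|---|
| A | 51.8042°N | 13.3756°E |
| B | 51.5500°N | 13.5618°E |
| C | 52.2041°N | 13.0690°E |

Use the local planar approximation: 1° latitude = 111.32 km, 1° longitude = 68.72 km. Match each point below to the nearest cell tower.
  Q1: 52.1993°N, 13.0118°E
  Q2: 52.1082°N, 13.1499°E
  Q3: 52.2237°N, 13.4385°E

Q1→C; Q2→C; Q3→C

Q1 at 52.1993°N, 13.0118°E:
  A: √((-0.3951·111.32)² + (0.3638·68.72)²) = √(1934.463121 + 625.016800) = 50.5913 km
  B: √((-0.6493·111.32)² + (0.5500·68.72)²) = √(5224.409387 + 1428.537616) = 81.5656 km
  C: √((0.0048·111.32)² + (0.0572·68.72)²) = √(0.285515 + 15.451063) = 3.9669 km
  → nearest: C (3.9669 km)
Q2 at 52.1082°N, 13.1499°E:
  A: √((-0.3040·111.32)² + (0.2257·68.72)²) = √(1145.232232 + 240.563326) = 37.2263 km
  B: √((-0.5582·111.32)² + (0.4119·68.72)²) = √(3861.233448 + 801.216502) = 68.2821 km
  C: √((0.0959·111.32)² + (-0.0809·68.72)²) = √(113.968179 + 30.907462) = 12.0364 km
  → nearest: C (12.0364 km)
Q3 at 52.2237°N, 13.4385°E:
  A: √((-0.4195·111.32)² + (-0.0629·68.72)²) = √(2180.772318 + 18.683903) = 46.8984 km
  B: √((-0.6737·111.32)² + (0.1233·68.72)²) = √(5624.442614 + 71.794712) = 75.4734 km
  C: √((-0.0196·111.32)² + (-0.3695·68.72)²) = √(4.760565 + 644.755695) = 25.4856 km
  → nearest: C (25.4856 km)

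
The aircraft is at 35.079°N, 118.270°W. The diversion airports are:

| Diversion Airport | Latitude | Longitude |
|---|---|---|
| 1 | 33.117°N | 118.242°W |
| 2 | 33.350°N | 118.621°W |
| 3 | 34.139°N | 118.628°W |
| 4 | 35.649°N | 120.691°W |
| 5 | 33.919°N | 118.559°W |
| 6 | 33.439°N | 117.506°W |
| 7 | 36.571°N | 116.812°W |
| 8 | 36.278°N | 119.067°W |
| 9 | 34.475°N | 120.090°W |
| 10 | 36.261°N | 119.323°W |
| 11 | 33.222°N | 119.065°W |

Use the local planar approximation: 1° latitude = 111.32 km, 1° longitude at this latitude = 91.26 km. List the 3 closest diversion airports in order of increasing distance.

3, 5, 8

Distances from 35.079°N, 118.270°W:
1: √((-1.962·111.32)² + (0.028·91.26)²) = √(47702.85821 + 6.52946) = 218.425 km
2: √((-1.729·111.32)² + (-0.351·91.26)²) = √(37045.57857 + 1026.06568) = 195.120 km
3: √((-0.940·111.32)² + (-0.358·91.26)²) = √(10949.69702 + 1067.39947) = 109.623 km
4: √((0.570·111.32)² + (-2.421·91.26)²) = √(4026.20707 + 48814.68687) = 229.871 km
5: √((-1.160·111.32)² + (-0.289·91.26)²) = √(16674.86681 + 695.59526) = 131.797 km
6: √((-1.640·111.32)² + (0.764·91.26)²) = √(33329.90620 + 4861.24653) = 195.426 km
7: √((1.492·111.32)² + (1.458·91.26)²) = √(27585.70208 + 17704.18654) = 212.814 km
8: √((1.199·111.32)² + (-0.797·91.26)²) = √(17814.95631 + 5290.26676) = 152.004 km
9: √((-0.604·111.32)² + (-1.820·91.26)²) = √(4520.85182 + 27586.95109) = 179.187 km
10: √((1.182·111.32)² + (-1.053·91.26)²) = √(17313.35956 + 9234.59113) = 162.935 km
11: √((-1.857·111.32)² + (-0.795·91.26)²) = √(42733.67107 + 5263.74917) = 219.083 km
Sorted: 3 (109.623 km) < 5 (131.797 km) < 8 (152.004 km) < 10 (162.935 km) < 9 (179.187 km) < …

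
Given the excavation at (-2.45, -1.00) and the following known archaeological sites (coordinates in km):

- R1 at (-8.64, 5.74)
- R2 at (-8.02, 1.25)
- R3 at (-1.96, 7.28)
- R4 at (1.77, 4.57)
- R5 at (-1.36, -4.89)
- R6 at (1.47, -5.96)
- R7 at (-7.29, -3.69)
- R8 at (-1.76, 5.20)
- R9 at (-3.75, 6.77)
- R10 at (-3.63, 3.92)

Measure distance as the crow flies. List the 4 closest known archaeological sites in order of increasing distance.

R5, R10, R7, R2

Distances from (-2.45, -1.00):
R1: 9.15 km
R2: 6.01 km
R3: 8.29 km
R4: 6.99 km
R5: 4.04 km
R6: 6.32 km
R7: 5.54 km
R8: 6.24 km
R9: 7.88 km
R10: 5.06 km
Sorted: R5 (4.04 km) < R10 (5.06 km) < R7 (5.54 km) < R2 (6.01 km) < R8 (6.24 km) < R6 (6.32 km) < …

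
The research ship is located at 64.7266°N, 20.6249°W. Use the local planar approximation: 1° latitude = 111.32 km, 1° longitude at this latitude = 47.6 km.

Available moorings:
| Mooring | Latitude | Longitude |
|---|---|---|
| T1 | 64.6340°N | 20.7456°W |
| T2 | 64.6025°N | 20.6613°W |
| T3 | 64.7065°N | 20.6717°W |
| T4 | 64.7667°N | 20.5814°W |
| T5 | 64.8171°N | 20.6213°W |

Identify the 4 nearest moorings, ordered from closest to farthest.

Distances from 64.7266°N, 20.6249°W:
T1: 11.8012 km
T2: 13.9230 km
T3: 3.1574 km
T4: 4.9208 km
T5: 10.0759 km
Sorted: T3 (3.1574 km) < T4 (4.9208 km) < T5 (10.0759 km) < T1 (11.8012 km) < T2 (13.9230 km)

T3, T4, T5, T1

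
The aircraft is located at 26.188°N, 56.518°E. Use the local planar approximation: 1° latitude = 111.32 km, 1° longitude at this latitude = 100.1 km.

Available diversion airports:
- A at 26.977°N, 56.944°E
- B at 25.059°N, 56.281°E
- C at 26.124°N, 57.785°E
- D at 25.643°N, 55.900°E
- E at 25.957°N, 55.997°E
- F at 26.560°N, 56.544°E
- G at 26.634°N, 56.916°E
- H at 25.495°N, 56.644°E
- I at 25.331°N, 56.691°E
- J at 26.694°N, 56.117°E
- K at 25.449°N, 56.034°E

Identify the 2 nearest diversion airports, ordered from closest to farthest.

Distances from 26.188°N, 56.518°E:
A: √((0.789·111.32)² + (0.426·100.1)²) = √(7714.36888 + 1818.39133) = 97.636 km
B: √((-1.129·111.32)² + (-0.237·100.1)²) = √(15795.53278 + 562.81394) = 127.900 km
C: √((-0.064·111.32)² + (1.267·100.1)²) = √(50.75822 + 16085.01183) = 127.027 km
D: √((-0.545·111.32)² + (-0.618·100.1)²) = √(3680.77610 + 3826.88230) = 86.647 km
E: √((-0.231·111.32)² + (-0.521·100.1)²) = √(661.25711 + 2719.84153) = 58.147 km
F: √((0.372·111.32)² + (0.026·100.1)²) = √(1714.87423 + 6.77353) = 41.493 km
G: √((0.446·111.32)² + (0.398·100.1)²) = √(2464.99540 + 1587.20966) = 63.657 km
H: √((-0.693·111.32)² + (0.126·100.1)²) = √(5951.31400 + 159.07768) = 78.169 km
I: √((-0.857·111.32)² + (0.173·100.1)²) = √(9101.39659 + 299.88888) = 96.960 km
J: √((0.506·111.32)² + (-0.401·100.1)²) = √(3172.83457 + 1611.22763) = 69.167 km
K: √((-0.739·111.32)² + (-0.484·100.1)²) = √(6767.60920 + 2347.24746) = 95.472 km
Sorted: F (41.493 km) < E (58.147 km) < G (63.657 km) < J (69.167 km) < …

F, E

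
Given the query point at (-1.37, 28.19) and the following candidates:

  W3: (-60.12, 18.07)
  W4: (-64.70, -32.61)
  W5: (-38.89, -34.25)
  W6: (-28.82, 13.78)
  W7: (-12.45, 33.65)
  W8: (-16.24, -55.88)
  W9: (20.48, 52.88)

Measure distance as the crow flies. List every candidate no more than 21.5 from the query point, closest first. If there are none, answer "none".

W7

Distances from (-1.37, 28.19):
W3: 59.62
W4: 87.79
W5: 72.85
W6: 31.00
W7: 12.35
W8: 85.37
W9: 32.97
Threshold 21.5: W7 (12.35) is within range.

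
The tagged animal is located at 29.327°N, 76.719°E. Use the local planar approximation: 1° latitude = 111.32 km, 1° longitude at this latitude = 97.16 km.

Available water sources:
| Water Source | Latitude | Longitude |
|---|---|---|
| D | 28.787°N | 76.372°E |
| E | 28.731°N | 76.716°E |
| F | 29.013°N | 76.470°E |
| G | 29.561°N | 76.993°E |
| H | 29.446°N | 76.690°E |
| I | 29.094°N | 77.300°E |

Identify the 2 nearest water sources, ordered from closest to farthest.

Distances from 29.327°N, 76.719°E:
D: √((-0.540·111.32)² + (-0.347·97.16)²) = √(3613.54872 + 1136.66886) = 68.922 km
E: √((-0.596·111.32)² + (-0.003·97.16)²) = √(4401.88725 + 0.08496) = 66.347 km
F: √((-0.314·111.32)² + (-0.249·97.16)²) = √(1221.81567 + 585.29351) = 42.510 km
G: √((0.234·111.32)² + (0.274·97.16)²) = √(678.54415 + 708.72236) = 37.246 km
H: √((0.119·111.32)² + (-0.029·97.16)²) = √(175.48513 + 7.93910) = 13.543 km
I: √((-0.233·111.32)² + (0.581·97.16)²) = √(672.75702 + 3186.59798) = 62.124 km
Sorted: H (13.543 km) < G (37.246 km) < F (42.510 km) < I (62.124 km) < …

H, G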